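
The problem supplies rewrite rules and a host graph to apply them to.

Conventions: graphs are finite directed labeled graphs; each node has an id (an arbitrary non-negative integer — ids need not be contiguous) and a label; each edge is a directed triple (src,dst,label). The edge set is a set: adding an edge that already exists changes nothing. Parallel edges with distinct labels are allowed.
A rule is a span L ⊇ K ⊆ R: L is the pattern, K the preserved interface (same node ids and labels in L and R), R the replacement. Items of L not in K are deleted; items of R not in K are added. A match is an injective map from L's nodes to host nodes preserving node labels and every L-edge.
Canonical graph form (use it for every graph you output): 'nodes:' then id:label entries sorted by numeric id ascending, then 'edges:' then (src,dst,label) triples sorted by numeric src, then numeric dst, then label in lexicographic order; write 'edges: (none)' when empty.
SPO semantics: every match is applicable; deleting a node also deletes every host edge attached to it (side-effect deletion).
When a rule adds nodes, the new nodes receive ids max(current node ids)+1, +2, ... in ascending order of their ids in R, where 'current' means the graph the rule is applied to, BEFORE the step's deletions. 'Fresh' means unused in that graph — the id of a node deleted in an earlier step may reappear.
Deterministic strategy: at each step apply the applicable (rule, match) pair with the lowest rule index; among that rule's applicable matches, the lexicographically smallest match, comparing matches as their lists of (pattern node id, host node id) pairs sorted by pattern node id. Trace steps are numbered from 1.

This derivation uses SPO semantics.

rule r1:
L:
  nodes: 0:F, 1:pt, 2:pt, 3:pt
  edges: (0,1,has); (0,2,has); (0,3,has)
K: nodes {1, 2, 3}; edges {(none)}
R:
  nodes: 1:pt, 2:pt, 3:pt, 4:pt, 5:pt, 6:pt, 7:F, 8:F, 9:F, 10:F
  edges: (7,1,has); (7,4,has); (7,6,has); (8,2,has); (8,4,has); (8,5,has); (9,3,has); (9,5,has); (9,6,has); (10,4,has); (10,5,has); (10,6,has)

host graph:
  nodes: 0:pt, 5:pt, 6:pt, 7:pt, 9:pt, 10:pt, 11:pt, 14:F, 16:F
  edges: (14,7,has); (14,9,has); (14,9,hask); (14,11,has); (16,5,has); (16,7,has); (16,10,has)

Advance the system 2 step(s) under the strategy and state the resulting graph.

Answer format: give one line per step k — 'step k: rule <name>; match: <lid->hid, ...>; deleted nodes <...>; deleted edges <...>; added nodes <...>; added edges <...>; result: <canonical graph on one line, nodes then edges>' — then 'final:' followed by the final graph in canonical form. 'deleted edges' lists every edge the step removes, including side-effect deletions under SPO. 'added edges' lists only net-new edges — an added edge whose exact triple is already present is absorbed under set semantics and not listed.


step 1: rule r1; match: 0->14, 1->7, 2->9, 3->11; deleted nodes 14; deleted edges (14,7,has); (14,9,has); (14,9,hask); (14,11,has); added nodes 17, 18, 19, 20, 21, 22, 23; added edges (20,7,has); (20,17,has); (20,19,has); (21,9,has); (21,17,has); (21,18,has); (22,11,has); (22,18,has); (22,19,has); (23,17,has); (23,18,has); (23,19,has); result: nodes: 0:pt, 5:pt, 6:pt, 7:pt, 9:pt, 10:pt, 11:pt, 16:F, 17:pt, 18:pt, 19:pt, 20:F, 21:F, 22:F, 23:F edges: (16,5,has); (16,7,has); (16,10,has); (20,7,has); (20,17,has); (20,19,has); (21,9,has); (21,17,has); (21,18,has); (22,11,has); (22,18,has); (22,19,has); (23,17,has); (23,18,has); (23,19,has)
step 2: rule r1; match: 0->16, 1->5, 2->7, 3->10; deleted nodes 16; deleted edges (16,5,has); (16,7,has); (16,10,has); added nodes 24, 25, 26, 27, 28, 29, 30; added edges (27,5,has); (27,24,has); (27,26,has); (28,7,has); (28,24,has); (28,25,has); (29,10,has); (29,25,has); (29,26,has); (30,24,has); (30,25,has); (30,26,has); result: nodes: 0:pt, 5:pt, 6:pt, 7:pt, 9:pt, 10:pt, 11:pt, 17:pt, 18:pt, 19:pt, 20:F, 21:F, 22:F, 23:F, 24:pt, 25:pt, 26:pt, 27:F, 28:F, 29:F, 30:F edges: (20,7,has); (20,17,has); (20,19,has); (21,9,has); (21,17,has); (21,18,has); (22,11,has); (22,18,has); (22,19,has); (23,17,has); (23,18,has); (23,19,has); (27,5,has); (27,24,has); (27,26,has); (28,7,has); (28,24,has); (28,25,has); (29,10,has); (29,25,has); (29,26,has); (30,24,has); (30,25,has); (30,26,has)
final:
nodes: 0:pt, 5:pt, 6:pt, 7:pt, 9:pt, 10:pt, 11:pt, 17:pt, 18:pt, 19:pt, 20:F, 21:F, 22:F, 23:F, 24:pt, 25:pt, 26:pt, 27:F, 28:F, 29:F, 30:F
edges: (20,7,has); (20,17,has); (20,19,has); (21,9,has); (21,17,has); (21,18,has); (22,11,has); (22,18,has); (22,19,has); (23,17,has); (23,18,has); (23,19,has); (27,5,has); (27,24,has); (27,26,has); (28,7,has); (28,24,has); (28,25,has); (29,10,has); (29,25,has); (29,26,has); (30,24,has); (30,25,has); (30,26,has)


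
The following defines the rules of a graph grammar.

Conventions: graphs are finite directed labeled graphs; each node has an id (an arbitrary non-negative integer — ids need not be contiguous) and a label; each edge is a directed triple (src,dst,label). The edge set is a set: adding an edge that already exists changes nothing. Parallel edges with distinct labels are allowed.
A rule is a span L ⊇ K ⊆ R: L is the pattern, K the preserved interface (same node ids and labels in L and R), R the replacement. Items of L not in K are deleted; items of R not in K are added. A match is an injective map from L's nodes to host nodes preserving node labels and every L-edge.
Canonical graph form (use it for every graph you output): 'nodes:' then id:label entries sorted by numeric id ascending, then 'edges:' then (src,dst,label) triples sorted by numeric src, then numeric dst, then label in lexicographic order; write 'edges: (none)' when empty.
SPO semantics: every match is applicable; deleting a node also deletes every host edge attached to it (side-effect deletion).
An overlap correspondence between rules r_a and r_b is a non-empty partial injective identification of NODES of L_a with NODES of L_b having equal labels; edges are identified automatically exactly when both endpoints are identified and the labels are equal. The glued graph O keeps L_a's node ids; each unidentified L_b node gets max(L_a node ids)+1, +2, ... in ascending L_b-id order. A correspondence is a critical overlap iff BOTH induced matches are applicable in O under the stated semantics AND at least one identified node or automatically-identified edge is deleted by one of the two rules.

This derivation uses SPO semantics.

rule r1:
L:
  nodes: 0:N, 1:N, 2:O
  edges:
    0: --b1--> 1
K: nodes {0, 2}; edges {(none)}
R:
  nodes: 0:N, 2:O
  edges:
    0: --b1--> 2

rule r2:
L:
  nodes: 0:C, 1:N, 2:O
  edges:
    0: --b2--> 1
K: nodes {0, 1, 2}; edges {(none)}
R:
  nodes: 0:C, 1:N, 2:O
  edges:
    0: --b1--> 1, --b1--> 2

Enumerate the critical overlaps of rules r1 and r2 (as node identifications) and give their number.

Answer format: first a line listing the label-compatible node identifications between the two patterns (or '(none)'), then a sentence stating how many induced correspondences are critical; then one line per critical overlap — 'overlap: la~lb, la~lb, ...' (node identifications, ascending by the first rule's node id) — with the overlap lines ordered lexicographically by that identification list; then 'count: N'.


label-compatible node identifications between L(r1) and L(r2): 0~1, 1~1, 2~2
2 of the induced correspondences are critical overlaps of r1 and r2.
overlap: 1~1
overlap: 1~1, 2~2
count: 2


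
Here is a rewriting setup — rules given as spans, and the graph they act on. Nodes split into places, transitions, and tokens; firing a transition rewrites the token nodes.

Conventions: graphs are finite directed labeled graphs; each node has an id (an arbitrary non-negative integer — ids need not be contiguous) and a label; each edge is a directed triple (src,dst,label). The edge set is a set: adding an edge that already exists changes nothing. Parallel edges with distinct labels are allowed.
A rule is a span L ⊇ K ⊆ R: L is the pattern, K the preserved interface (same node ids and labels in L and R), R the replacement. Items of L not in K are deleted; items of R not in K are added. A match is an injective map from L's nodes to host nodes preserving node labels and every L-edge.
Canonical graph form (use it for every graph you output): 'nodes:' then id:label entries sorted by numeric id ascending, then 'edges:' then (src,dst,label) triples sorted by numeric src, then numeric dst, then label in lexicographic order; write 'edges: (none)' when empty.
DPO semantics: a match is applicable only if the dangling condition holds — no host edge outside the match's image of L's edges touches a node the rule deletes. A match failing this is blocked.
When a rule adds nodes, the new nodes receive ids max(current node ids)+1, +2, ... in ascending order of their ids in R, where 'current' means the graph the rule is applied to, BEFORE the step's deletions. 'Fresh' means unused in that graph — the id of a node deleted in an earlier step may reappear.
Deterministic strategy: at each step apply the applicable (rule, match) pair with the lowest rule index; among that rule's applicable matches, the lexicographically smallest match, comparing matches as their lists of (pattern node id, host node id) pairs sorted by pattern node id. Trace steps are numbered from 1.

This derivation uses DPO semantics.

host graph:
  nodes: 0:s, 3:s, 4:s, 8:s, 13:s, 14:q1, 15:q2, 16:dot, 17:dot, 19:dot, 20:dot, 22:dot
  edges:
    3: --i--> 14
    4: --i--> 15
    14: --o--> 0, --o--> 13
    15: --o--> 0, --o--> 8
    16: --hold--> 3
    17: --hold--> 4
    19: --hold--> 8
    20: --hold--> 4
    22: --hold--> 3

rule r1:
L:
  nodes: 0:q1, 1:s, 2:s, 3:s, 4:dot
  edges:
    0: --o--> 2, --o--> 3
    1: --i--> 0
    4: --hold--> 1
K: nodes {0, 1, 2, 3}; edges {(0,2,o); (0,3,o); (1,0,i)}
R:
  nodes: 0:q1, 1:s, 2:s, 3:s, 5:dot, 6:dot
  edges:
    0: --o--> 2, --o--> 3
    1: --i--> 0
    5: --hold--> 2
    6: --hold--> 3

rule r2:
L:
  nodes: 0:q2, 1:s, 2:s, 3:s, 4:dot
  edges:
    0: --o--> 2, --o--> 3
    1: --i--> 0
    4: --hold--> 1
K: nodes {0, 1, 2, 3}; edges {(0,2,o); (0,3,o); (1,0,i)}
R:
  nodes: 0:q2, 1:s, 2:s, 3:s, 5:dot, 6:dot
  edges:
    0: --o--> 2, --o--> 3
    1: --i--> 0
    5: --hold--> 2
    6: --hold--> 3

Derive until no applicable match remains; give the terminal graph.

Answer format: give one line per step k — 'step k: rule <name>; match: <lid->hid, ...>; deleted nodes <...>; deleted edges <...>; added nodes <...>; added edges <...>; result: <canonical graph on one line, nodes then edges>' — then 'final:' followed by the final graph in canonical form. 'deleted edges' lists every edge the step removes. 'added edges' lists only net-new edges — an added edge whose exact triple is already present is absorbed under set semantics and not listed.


step 1: rule r1; match: 0->14, 1->3, 2->0, 3->13, 4->16; deleted nodes 16; deleted edges (16,3,hold); added nodes 23, 24; added edges (23,0,hold); (24,13,hold); result: nodes: 0:s, 3:s, 4:s, 8:s, 13:s, 14:q1, 15:q2, 17:dot, 19:dot, 20:dot, 22:dot, 23:dot, 24:dot edges: (3,14,i); (4,15,i); (14,0,o); (14,13,o); (15,0,o); (15,8,o); (17,4,hold); (19,8,hold); (20,4,hold); (22,3,hold); (23,0,hold); (24,13,hold)
step 2: rule r1; match: 0->14, 1->3, 2->0, 3->13, 4->22; deleted nodes 22; deleted edges (22,3,hold); added nodes 25, 26; added edges (25,0,hold); (26,13,hold); result: nodes: 0:s, 3:s, 4:s, 8:s, 13:s, 14:q1, 15:q2, 17:dot, 19:dot, 20:dot, 23:dot, 24:dot, 25:dot, 26:dot edges: (3,14,i); (4,15,i); (14,0,o); (14,13,o); (15,0,o); (15,8,o); (17,4,hold); (19,8,hold); (20,4,hold); (23,0,hold); (24,13,hold); (25,0,hold); (26,13,hold)
step 3: rule r2; match: 0->15, 1->4, 2->0, 3->8, 4->17; deleted nodes 17; deleted edges (17,4,hold); added nodes 27, 28; added edges (27,0,hold); (28,8,hold); result: nodes: 0:s, 3:s, 4:s, 8:s, 13:s, 14:q1, 15:q2, 19:dot, 20:dot, 23:dot, 24:dot, 25:dot, 26:dot, 27:dot, 28:dot edges: (3,14,i); (4,15,i); (14,0,o); (14,13,o); (15,0,o); (15,8,o); (19,8,hold); (20,4,hold); (23,0,hold); (24,13,hold); (25,0,hold); (26,13,hold); (27,0,hold); (28,8,hold)
step 4: rule r2; match: 0->15, 1->4, 2->0, 3->8, 4->20; deleted nodes 20; deleted edges (20,4,hold); added nodes 29, 30; added edges (29,0,hold); (30,8,hold); result: nodes: 0:s, 3:s, 4:s, 8:s, 13:s, 14:q1, 15:q2, 19:dot, 23:dot, 24:dot, 25:dot, 26:dot, 27:dot, 28:dot, 29:dot, 30:dot edges: (3,14,i); (4,15,i); (14,0,o); (14,13,o); (15,0,o); (15,8,o); (19,8,hold); (23,0,hold); (24,13,hold); (25,0,hold); (26,13,hold); (27,0,hold); (28,8,hold); (29,0,hold); (30,8,hold)
final:
nodes: 0:s, 3:s, 4:s, 8:s, 13:s, 14:q1, 15:q2, 19:dot, 23:dot, 24:dot, 25:dot, 26:dot, 27:dot, 28:dot, 29:dot, 30:dot
edges: (3,14,i); (4,15,i); (14,0,o); (14,13,o); (15,0,o); (15,8,o); (19,8,hold); (23,0,hold); (24,13,hold); (25,0,hold); (26,13,hold); (27,0,hold); (28,8,hold); (29,0,hold); (30,8,hold)


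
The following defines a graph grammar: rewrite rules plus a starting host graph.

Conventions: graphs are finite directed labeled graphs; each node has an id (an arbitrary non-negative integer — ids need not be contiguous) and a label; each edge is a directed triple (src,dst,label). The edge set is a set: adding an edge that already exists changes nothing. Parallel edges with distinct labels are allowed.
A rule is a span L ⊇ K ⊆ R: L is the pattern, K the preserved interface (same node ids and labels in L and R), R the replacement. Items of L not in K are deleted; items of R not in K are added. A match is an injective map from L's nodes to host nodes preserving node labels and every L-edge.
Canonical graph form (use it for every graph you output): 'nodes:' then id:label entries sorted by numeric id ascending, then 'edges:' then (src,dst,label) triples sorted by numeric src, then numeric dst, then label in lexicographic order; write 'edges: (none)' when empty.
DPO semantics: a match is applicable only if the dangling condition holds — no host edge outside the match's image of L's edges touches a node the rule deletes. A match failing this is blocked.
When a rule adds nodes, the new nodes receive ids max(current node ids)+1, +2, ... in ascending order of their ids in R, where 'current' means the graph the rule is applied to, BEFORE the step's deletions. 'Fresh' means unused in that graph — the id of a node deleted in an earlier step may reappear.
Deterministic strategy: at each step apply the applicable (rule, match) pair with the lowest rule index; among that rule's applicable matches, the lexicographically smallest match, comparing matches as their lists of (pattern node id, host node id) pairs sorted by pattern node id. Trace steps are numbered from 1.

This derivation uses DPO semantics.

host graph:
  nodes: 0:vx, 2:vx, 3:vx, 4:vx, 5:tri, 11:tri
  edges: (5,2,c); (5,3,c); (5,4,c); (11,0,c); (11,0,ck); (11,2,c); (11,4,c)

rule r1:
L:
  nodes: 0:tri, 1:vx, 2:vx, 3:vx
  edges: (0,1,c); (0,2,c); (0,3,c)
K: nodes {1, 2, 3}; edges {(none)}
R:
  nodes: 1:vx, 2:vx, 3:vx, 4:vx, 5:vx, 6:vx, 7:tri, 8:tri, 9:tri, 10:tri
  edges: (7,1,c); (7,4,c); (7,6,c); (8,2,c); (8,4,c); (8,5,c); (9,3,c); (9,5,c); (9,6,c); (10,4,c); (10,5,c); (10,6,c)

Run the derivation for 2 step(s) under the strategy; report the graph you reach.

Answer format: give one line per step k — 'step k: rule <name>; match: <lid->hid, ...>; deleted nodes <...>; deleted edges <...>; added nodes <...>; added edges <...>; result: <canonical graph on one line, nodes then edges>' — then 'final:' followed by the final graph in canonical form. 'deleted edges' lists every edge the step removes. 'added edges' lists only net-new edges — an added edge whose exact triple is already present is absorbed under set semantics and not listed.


step 1: rule r1; match: 0->5, 1->2, 2->3, 3->4; deleted nodes 5; deleted edges (5,2,c); (5,3,c); (5,4,c); added nodes 12, 13, 14, 15, 16, 17, 18; added edges (15,2,c); (15,12,c); (15,14,c); (16,3,c); (16,12,c); (16,13,c); (17,4,c); (17,13,c); (17,14,c); (18,12,c); (18,13,c); (18,14,c); result: nodes: 0:vx, 2:vx, 3:vx, 4:vx, 11:tri, 12:vx, 13:vx, 14:vx, 15:tri, 16:tri, 17:tri, 18:tri edges: (11,0,c); (11,0,ck); (11,2,c); (11,4,c); (15,2,c); (15,12,c); (15,14,c); (16,3,c); (16,12,c); (16,13,c); (17,4,c); (17,13,c); (17,14,c); (18,12,c); (18,13,c); (18,14,c)
step 2: rule r1; match: 0->15, 1->2, 2->12, 3->14; deleted nodes 15; deleted edges (15,2,c); (15,12,c); (15,14,c); added nodes 19, 20, 21, 22, 23, 24, 25; added edges (22,2,c); (22,19,c); (22,21,c); (23,12,c); (23,19,c); (23,20,c); (24,14,c); (24,20,c); (24,21,c); (25,19,c); (25,20,c); (25,21,c); result: nodes: 0:vx, 2:vx, 3:vx, 4:vx, 11:tri, 12:vx, 13:vx, 14:vx, 16:tri, 17:tri, 18:tri, 19:vx, 20:vx, 21:vx, 22:tri, 23:tri, 24:tri, 25:tri edges: (11,0,c); (11,0,ck); (11,2,c); (11,4,c); (16,3,c); (16,12,c); (16,13,c); (17,4,c); (17,13,c); (17,14,c); (18,12,c); (18,13,c); (18,14,c); (22,2,c); (22,19,c); (22,21,c); (23,12,c); (23,19,c); (23,20,c); (24,14,c); (24,20,c); (24,21,c); (25,19,c); (25,20,c); (25,21,c)
final:
nodes: 0:vx, 2:vx, 3:vx, 4:vx, 11:tri, 12:vx, 13:vx, 14:vx, 16:tri, 17:tri, 18:tri, 19:vx, 20:vx, 21:vx, 22:tri, 23:tri, 24:tri, 25:tri
edges: (11,0,c); (11,0,ck); (11,2,c); (11,4,c); (16,3,c); (16,12,c); (16,13,c); (17,4,c); (17,13,c); (17,14,c); (18,12,c); (18,13,c); (18,14,c); (22,2,c); (22,19,c); (22,21,c); (23,12,c); (23,19,c); (23,20,c); (24,14,c); (24,20,c); (24,21,c); (25,19,c); (25,20,c); (25,21,c)


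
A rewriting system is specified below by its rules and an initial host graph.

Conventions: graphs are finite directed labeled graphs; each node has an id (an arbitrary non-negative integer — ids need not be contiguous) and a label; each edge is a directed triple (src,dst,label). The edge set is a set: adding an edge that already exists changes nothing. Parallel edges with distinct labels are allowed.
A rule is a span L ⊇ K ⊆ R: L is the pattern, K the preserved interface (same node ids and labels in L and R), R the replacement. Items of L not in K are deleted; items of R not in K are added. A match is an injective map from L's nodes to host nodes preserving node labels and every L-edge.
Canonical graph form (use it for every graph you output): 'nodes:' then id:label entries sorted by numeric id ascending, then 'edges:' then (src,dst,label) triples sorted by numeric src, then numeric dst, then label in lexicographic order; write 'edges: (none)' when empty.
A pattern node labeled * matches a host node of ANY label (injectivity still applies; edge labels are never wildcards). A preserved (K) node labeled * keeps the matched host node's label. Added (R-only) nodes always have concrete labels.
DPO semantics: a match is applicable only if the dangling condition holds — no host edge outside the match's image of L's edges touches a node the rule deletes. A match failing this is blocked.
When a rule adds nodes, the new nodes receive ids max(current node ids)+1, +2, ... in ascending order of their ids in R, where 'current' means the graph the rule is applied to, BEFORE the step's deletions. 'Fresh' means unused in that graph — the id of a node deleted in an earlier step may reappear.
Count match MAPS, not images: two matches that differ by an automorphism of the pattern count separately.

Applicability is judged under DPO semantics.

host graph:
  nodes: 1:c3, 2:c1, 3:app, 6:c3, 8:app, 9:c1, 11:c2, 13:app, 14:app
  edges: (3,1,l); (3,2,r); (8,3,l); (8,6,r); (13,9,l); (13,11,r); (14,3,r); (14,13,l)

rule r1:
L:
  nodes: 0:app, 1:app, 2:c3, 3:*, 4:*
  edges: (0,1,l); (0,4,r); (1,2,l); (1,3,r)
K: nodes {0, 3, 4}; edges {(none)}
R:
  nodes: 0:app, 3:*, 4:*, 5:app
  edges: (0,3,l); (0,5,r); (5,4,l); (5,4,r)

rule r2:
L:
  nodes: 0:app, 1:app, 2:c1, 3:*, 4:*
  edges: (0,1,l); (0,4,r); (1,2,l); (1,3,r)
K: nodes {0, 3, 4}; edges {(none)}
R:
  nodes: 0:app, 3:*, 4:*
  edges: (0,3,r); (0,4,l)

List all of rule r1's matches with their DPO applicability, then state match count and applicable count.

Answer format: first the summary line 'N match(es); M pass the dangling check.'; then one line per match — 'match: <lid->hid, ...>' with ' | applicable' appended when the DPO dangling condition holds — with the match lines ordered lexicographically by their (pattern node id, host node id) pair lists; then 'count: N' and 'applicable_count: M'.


1 match(es); 0 pass the dangling check.
match: 0->8, 1->3, 2->1, 3->2, 4->6
count: 1
applicable_count: 0


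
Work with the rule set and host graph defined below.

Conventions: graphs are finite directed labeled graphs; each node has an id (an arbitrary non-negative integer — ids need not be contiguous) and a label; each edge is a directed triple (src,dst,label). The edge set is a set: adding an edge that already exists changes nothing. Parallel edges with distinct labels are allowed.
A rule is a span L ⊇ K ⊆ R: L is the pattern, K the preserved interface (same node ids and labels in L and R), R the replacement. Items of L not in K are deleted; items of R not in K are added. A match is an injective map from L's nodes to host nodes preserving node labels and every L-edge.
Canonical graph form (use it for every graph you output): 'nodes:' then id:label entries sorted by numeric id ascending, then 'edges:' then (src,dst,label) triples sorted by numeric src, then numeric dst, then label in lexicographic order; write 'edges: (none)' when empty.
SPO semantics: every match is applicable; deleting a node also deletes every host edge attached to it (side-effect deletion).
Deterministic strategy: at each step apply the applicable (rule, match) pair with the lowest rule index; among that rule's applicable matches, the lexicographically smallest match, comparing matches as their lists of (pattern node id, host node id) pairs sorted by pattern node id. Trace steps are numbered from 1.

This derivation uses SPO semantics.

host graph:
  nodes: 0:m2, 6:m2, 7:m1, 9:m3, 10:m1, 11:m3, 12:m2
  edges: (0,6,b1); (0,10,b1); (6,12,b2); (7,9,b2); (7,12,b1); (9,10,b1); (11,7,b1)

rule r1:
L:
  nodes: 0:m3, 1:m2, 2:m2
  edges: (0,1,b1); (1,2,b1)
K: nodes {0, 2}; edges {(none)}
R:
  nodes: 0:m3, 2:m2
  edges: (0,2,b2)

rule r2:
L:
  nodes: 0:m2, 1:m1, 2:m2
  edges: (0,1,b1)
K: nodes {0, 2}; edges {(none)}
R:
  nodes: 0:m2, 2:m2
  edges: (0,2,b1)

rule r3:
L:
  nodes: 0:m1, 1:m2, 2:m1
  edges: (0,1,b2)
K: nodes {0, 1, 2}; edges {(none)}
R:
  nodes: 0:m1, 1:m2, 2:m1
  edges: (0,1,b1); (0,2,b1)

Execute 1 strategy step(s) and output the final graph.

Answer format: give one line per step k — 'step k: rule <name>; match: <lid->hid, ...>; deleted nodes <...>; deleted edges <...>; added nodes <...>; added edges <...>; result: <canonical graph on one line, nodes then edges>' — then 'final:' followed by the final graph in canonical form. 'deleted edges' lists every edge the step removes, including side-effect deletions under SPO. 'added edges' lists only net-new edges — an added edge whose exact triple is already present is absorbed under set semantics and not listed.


step 1: rule r2; match: 0->0, 1->10, 2->6; deleted nodes 10; deleted edges (0,10,b1); (9,10,b1); added nodes (none); added edges (none); result: nodes: 0:m2, 6:m2, 7:m1, 9:m3, 11:m3, 12:m2 edges: (0,6,b1); (6,12,b2); (7,9,b2); (7,12,b1); (11,7,b1)
final:
nodes: 0:m2, 6:m2, 7:m1, 9:m3, 11:m3, 12:m2
edges: (0,6,b1); (6,12,b2); (7,9,b2); (7,12,b1); (11,7,b1)


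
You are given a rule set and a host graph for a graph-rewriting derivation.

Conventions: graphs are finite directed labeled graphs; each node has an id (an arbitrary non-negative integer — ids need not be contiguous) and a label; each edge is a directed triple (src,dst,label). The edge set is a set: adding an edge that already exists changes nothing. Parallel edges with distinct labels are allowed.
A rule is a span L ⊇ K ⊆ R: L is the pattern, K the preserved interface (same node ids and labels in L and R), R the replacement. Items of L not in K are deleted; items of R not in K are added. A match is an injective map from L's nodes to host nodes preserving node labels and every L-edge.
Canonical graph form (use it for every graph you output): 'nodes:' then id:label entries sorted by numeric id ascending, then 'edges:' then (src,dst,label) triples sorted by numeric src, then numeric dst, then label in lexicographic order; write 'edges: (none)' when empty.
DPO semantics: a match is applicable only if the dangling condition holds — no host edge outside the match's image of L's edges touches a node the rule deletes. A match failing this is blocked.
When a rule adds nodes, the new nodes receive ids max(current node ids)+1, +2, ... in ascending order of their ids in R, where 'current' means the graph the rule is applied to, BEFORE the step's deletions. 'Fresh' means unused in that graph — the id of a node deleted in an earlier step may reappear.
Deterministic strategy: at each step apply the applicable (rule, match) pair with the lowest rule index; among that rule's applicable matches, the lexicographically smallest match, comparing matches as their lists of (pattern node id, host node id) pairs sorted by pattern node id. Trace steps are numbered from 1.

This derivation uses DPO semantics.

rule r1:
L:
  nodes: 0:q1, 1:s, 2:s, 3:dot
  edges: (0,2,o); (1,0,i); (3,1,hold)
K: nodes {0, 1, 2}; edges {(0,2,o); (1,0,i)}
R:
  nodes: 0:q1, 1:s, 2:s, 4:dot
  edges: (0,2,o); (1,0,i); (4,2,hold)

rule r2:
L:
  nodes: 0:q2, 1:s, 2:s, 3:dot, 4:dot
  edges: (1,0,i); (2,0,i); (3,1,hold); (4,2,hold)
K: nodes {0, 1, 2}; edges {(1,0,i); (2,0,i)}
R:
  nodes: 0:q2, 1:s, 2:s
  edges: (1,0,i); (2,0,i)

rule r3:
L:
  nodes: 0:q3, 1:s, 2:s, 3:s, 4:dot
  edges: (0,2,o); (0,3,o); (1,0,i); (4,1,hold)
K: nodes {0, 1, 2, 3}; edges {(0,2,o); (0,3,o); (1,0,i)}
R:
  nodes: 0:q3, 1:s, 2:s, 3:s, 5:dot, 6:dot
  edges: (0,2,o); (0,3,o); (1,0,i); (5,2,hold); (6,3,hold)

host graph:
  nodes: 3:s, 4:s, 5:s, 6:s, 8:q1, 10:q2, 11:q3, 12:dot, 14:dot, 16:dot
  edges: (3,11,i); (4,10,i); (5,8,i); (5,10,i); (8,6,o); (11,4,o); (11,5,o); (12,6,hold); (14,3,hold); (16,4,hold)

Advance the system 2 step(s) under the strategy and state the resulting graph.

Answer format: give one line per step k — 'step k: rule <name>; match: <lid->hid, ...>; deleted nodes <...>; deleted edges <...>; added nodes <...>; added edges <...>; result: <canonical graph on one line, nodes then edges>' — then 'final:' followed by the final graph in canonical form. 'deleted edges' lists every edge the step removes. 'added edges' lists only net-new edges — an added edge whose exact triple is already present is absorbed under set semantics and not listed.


step 1: rule r3; match: 0->11, 1->3, 2->4, 3->5, 4->14; deleted nodes 14; deleted edges (14,3,hold); added nodes 17, 18; added edges (17,4,hold); (18,5,hold); result: nodes: 3:s, 4:s, 5:s, 6:s, 8:q1, 10:q2, 11:q3, 12:dot, 16:dot, 17:dot, 18:dot edges: (3,11,i); (4,10,i); (5,8,i); (5,10,i); (8,6,o); (11,4,o); (11,5,o); (12,6,hold); (16,4,hold); (17,4,hold); (18,5,hold)
step 2: rule r1; match: 0->8, 1->5, 2->6, 3->18; deleted nodes 18; deleted edges (18,5,hold); added nodes 19; added edges (19,6,hold); result: nodes: 3:s, 4:s, 5:s, 6:s, 8:q1, 10:q2, 11:q3, 12:dot, 16:dot, 17:dot, 19:dot edges: (3,11,i); (4,10,i); (5,8,i); (5,10,i); (8,6,o); (11,4,o); (11,5,o); (12,6,hold); (16,4,hold); (17,4,hold); (19,6,hold)
final:
nodes: 3:s, 4:s, 5:s, 6:s, 8:q1, 10:q2, 11:q3, 12:dot, 16:dot, 17:dot, 19:dot
edges: (3,11,i); (4,10,i); (5,8,i); (5,10,i); (8,6,o); (11,4,o); (11,5,o); (12,6,hold); (16,4,hold); (17,4,hold); (19,6,hold)


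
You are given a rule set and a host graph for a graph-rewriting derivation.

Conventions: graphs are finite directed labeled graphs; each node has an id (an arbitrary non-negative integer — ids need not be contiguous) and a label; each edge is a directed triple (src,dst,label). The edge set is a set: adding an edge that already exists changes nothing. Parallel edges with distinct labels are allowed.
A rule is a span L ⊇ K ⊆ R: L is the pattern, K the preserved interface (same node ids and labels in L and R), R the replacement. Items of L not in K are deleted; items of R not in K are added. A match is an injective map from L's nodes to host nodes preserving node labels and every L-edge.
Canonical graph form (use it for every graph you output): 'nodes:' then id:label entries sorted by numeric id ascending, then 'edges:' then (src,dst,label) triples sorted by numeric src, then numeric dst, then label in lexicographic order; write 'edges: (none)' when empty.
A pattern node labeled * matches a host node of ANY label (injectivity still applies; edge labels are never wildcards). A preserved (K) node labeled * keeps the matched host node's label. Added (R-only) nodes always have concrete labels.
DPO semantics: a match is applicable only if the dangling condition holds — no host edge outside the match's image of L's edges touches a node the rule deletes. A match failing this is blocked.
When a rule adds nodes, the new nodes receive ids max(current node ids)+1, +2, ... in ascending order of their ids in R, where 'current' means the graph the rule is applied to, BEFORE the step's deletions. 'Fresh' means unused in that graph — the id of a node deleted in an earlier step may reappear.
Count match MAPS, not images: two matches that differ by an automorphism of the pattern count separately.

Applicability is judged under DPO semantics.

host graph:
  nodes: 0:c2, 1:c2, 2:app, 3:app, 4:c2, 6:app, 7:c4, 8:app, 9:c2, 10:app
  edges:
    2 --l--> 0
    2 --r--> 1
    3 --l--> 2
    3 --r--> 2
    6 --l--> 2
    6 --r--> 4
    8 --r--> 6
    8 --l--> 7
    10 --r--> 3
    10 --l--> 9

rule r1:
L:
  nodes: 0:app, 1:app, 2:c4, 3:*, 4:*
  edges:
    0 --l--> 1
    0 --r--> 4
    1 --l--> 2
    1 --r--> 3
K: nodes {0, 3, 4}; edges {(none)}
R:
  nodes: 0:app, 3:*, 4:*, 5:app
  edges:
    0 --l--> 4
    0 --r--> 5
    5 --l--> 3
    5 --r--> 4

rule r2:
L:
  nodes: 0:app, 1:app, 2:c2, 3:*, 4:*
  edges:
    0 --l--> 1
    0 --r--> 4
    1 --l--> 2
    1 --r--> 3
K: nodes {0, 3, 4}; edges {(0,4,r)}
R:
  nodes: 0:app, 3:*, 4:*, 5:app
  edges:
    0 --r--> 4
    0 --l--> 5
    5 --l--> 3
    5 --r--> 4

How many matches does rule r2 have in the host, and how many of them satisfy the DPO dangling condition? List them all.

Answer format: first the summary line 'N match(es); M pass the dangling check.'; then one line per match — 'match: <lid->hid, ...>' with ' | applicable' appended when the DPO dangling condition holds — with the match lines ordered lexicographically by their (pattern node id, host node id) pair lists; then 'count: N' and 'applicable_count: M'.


1 match(es); 0 pass the dangling check.
match: 0->6, 1->2, 2->0, 3->1, 4->4
count: 1
applicable_count: 0


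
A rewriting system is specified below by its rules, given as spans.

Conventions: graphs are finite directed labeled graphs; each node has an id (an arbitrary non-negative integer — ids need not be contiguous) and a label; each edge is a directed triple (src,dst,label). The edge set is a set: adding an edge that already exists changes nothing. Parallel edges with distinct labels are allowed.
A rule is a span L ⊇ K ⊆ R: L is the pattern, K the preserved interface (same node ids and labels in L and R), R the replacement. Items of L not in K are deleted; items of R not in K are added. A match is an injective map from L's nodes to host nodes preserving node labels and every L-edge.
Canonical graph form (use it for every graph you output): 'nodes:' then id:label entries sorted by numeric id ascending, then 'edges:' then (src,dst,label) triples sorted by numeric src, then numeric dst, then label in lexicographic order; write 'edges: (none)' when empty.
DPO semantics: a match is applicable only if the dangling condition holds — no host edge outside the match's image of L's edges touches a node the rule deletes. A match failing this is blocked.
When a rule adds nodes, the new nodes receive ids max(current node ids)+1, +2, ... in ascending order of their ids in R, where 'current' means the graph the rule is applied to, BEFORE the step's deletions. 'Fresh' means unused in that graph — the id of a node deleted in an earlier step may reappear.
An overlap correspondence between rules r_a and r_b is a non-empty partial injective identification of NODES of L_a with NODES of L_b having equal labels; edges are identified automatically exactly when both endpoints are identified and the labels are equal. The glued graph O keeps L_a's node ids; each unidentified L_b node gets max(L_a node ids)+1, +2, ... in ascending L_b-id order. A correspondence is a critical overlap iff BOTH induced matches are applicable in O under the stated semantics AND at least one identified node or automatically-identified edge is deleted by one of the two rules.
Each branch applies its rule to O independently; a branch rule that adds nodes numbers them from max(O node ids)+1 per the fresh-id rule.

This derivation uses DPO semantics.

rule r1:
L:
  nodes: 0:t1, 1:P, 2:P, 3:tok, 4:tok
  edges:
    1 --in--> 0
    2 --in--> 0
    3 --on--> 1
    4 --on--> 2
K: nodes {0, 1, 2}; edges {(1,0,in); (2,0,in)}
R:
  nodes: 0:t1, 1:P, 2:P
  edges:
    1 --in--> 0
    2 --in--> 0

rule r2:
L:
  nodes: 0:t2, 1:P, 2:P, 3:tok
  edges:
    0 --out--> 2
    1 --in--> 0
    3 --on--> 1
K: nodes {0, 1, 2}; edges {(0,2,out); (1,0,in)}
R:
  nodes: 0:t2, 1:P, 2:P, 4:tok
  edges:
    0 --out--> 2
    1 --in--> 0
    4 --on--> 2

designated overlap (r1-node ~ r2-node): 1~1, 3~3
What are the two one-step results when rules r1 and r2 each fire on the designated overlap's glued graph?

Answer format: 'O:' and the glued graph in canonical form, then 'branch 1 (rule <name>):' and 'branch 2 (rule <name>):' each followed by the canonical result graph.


O:
nodes: 0:t1, 1:P, 2:P, 3:tok, 4:tok, 5:t2, 6:P
edges: (1,0,in); (1,5,in); (2,0,in); (3,1,on); (4,2,on); (5,6,out)
branch 1 (rule r1):
nodes: 0:t1, 1:P, 2:P, 5:t2, 6:P
edges: (1,0,in); (1,5,in); (2,0,in); (5,6,out)
branch 2 (rule r2):
nodes: 0:t1, 1:P, 2:P, 4:tok, 5:t2, 6:P, 7:tok
edges: (1,0,in); (1,5,in); (2,0,in); (4,2,on); (5,6,out); (7,6,on)


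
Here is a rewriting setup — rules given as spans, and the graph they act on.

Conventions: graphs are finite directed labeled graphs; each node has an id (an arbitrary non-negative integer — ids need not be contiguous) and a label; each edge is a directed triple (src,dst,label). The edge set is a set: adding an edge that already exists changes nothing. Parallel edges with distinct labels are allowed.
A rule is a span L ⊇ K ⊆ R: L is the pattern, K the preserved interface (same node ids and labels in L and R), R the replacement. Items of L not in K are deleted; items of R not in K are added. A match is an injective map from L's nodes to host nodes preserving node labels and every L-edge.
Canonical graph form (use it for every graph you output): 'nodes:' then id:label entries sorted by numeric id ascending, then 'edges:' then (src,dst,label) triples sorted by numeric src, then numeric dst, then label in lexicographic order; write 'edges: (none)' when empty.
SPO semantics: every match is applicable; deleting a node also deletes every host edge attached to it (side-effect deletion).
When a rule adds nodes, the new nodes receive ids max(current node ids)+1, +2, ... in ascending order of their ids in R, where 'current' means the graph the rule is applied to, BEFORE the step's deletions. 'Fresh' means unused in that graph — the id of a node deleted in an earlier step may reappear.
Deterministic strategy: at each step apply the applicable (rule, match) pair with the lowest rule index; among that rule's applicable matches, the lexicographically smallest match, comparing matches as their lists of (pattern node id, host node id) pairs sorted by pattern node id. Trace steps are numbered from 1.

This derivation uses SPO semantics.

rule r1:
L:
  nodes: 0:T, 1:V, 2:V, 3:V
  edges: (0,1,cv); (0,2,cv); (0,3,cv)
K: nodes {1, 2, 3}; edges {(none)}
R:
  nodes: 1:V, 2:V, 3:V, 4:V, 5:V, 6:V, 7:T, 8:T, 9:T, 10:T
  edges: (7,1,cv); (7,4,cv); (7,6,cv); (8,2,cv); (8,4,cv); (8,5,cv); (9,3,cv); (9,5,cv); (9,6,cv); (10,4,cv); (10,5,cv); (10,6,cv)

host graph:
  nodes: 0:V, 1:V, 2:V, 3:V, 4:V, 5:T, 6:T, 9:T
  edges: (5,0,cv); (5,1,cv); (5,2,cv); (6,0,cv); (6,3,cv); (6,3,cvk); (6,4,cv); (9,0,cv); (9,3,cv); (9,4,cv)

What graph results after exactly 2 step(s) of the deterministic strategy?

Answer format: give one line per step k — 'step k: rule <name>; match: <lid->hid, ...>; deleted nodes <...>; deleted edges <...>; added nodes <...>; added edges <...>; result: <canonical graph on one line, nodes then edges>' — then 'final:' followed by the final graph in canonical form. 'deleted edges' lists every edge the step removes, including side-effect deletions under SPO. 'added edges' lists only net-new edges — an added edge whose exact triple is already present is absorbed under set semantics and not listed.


step 1: rule r1; match: 0->5, 1->0, 2->1, 3->2; deleted nodes 5; deleted edges (5,0,cv); (5,1,cv); (5,2,cv); added nodes 10, 11, 12, 13, 14, 15, 16; added edges (13,0,cv); (13,10,cv); (13,12,cv); (14,1,cv); (14,10,cv); (14,11,cv); (15,2,cv); (15,11,cv); (15,12,cv); (16,10,cv); (16,11,cv); (16,12,cv); result: nodes: 0:V, 1:V, 2:V, 3:V, 4:V, 6:T, 9:T, 10:V, 11:V, 12:V, 13:T, 14:T, 15:T, 16:T edges: (6,0,cv); (6,3,cv); (6,3,cvk); (6,4,cv); (9,0,cv); (9,3,cv); (9,4,cv); (13,0,cv); (13,10,cv); (13,12,cv); (14,1,cv); (14,10,cv); (14,11,cv); (15,2,cv); (15,11,cv); (15,12,cv); (16,10,cv); (16,11,cv); (16,12,cv)
step 2: rule r1; match: 0->6, 1->0, 2->3, 3->4; deleted nodes 6; deleted edges (6,0,cv); (6,3,cv); (6,3,cvk); (6,4,cv); added nodes 17, 18, 19, 20, 21, 22, 23; added edges (20,0,cv); (20,17,cv); (20,19,cv); (21,3,cv); (21,17,cv); (21,18,cv); (22,4,cv); (22,18,cv); (22,19,cv); (23,17,cv); (23,18,cv); (23,19,cv); result: nodes: 0:V, 1:V, 2:V, 3:V, 4:V, 9:T, 10:V, 11:V, 12:V, 13:T, 14:T, 15:T, 16:T, 17:V, 18:V, 19:V, 20:T, 21:T, 22:T, 23:T edges: (9,0,cv); (9,3,cv); (9,4,cv); (13,0,cv); (13,10,cv); (13,12,cv); (14,1,cv); (14,10,cv); (14,11,cv); (15,2,cv); (15,11,cv); (15,12,cv); (16,10,cv); (16,11,cv); (16,12,cv); (20,0,cv); (20,17,cv); (20,19,cv); (21,3,cv); (21,17,cv); (21,18,cv); (22,4,cv); (22,18,cv); (22,19,cv); (23,17,cv); (23,18,cv); (23,19,cv)
final:
nodes: 0:V, 1:V, 2:V, 3:V, 4:V, 9:T, 10:V, 11:V, 12:V, 13:T, 14:T, 15:T, 16:T, 17:V, 18:V, 19:V, 20:T, 21:T, 22:T, 23:T
edges: (9,0,cv); (9,3,cv); (9,4,cv); (13,0,cv); (13,10,cv); (13,12,cv); (14,1,cv); (14,10,cv); (14,11,cv); (15,2,cv); (15,11,cv); (15,12,cv); (16,10,cv); (16,11,cv); (16,12,cv); (20,0,cv); (20,17,cv); (20,19,cv); (21,3,cv); (21,17,cv); (21,18,cv); (22,4,cv); (22,18,cv); (22,19,cv); (23,17,cv); (23,18,cv); (23,19,cv)


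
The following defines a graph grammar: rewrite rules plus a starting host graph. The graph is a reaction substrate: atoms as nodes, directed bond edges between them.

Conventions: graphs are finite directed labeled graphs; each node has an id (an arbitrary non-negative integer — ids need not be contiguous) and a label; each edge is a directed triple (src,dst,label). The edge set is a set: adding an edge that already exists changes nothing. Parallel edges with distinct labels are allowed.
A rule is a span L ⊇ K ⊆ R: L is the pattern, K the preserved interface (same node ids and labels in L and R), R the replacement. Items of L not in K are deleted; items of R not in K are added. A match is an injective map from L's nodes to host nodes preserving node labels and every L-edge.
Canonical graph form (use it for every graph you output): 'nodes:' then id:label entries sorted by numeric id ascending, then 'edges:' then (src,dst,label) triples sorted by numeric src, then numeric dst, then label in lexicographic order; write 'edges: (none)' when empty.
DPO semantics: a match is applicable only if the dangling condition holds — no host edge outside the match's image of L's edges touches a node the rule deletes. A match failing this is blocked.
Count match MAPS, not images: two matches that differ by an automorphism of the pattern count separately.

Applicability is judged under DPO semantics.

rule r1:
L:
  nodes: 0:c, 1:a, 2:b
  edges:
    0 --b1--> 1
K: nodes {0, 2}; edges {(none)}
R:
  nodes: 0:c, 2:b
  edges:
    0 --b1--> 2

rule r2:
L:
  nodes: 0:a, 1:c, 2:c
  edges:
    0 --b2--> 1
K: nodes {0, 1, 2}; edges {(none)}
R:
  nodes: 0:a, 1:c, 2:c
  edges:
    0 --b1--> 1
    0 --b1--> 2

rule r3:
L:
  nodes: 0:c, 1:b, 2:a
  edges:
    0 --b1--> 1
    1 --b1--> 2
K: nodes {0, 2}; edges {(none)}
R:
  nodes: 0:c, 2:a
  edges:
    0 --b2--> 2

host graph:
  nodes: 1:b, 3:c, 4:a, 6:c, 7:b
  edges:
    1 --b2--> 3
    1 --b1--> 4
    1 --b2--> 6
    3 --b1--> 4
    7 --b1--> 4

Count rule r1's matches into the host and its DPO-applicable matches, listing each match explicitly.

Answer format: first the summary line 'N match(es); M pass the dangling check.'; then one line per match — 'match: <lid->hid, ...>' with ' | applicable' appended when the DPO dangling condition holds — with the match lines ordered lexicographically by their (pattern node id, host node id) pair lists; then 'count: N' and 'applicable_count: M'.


2 match(es); 0 pass the dangling check.
match: 0->3, 1->4, 2->1
match: 0->3, 1->4, 2->7
count: 2
applicable_count: 0
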